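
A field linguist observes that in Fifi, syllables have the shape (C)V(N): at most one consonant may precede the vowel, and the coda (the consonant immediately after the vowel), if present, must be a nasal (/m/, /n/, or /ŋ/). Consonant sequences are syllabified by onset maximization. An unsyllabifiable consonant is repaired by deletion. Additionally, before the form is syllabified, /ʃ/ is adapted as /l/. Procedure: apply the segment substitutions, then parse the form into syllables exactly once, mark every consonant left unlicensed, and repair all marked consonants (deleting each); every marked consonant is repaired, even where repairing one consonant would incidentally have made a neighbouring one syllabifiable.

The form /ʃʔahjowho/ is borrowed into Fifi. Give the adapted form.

ʔajoho

Substitution: /ʃ/ → /l/, giving /lʔahjowho/.
The consonants /l/, /h/, /w/ cannot be parsed into a legal (C)V(N) syllable (only a nasal (/m/, /n/, or /ŋ/) is licensed in coda position; onsets are limited to one consonant).
Each unlicensed consonant is deleted: /l/, /h/, /w/.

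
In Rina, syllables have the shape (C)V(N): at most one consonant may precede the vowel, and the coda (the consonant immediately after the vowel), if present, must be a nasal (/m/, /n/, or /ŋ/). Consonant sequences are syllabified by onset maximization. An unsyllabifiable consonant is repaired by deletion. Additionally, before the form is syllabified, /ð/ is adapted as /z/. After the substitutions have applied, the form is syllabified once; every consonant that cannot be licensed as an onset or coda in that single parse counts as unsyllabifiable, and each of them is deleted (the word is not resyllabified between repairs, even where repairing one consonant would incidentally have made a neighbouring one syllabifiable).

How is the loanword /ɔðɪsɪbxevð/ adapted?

Substitution: /ð/ → /z/, giving /ɔzɪsɪbxevz/.
Syllabifying with onset maximization leaves /b/, /v/, /z/ stranded (only a nasal (/m/, /n/, or /ŋ/) is licensed in coda position; onsets are limited to one consonant).
Deleting the stranded consonants removes /b/, /v/, /z/.

ɔzɪsɪxe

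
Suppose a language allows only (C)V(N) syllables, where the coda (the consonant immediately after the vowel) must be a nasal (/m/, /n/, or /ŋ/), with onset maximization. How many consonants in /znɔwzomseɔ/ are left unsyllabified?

2

The consonants /z/, /w/ cannot be parsed into a legal (C)V(N) syllable (only a nasal (/m/, /n/, or /ŋ/) is licensed in coda position; onsets are limited to one consonant).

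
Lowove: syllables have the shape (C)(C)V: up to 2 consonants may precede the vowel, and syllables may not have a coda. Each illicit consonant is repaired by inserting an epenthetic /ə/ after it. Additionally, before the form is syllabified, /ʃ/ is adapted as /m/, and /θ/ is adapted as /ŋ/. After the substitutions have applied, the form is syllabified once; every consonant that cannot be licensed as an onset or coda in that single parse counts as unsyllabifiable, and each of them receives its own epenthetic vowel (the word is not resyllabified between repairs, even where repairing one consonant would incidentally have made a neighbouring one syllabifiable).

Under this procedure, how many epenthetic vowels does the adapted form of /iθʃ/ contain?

After substitution the input is /iŋm/.
The unsyllabifiable consonants are /ŋ/, /m/; each receives one epenthetic vowel.

2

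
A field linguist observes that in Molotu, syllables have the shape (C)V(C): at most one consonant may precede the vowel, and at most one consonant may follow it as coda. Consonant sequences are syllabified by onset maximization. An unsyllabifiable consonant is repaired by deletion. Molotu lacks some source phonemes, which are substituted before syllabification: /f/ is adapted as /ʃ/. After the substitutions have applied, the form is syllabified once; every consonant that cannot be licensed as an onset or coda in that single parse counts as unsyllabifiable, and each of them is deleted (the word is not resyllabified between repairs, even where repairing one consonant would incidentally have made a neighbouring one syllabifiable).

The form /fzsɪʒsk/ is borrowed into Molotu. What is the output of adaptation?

Substitution: /f/ → /ʃ/, giving /ʃzsɪʒsk/.
Under (C)V(C), the unsyllabifiable consonants are /ʃ/, /z/, /s/, /k/ (at most one coda consonant is licensed; onsets are limited to one consonant).
Deleting the stranded consonants removes /ʃ/, /z/, /s/, /k/.

sɪʒ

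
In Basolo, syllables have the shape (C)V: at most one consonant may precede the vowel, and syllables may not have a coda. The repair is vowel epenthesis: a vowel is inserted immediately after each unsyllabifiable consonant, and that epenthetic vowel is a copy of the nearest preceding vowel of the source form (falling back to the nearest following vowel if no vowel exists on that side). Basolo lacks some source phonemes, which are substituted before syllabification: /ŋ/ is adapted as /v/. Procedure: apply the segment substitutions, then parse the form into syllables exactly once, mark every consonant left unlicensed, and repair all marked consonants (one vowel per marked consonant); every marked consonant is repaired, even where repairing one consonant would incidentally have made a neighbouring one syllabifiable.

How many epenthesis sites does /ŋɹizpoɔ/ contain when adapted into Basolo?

2

After substitution the input is /vɹizpoɔ/.
The unsyllabifiable consonants are /v/, /z/; each receives one epenthetic vowel.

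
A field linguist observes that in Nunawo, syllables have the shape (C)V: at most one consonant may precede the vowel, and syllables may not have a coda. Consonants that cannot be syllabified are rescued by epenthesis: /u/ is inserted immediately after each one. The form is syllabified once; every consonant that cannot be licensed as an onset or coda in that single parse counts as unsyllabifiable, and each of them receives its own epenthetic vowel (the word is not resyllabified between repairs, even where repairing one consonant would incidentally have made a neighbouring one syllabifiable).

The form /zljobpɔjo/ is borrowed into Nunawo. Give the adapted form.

zulujobupɔjo

Under (C)V, the unsyllabifiable consonants are /z/, /l/, /b/ (no codas are permitted; onsets are limited to one consonant).
Inserting the epenthetic vowel yields /z/ → /zu/, /l/ → /lu/, /b/ → /bu/.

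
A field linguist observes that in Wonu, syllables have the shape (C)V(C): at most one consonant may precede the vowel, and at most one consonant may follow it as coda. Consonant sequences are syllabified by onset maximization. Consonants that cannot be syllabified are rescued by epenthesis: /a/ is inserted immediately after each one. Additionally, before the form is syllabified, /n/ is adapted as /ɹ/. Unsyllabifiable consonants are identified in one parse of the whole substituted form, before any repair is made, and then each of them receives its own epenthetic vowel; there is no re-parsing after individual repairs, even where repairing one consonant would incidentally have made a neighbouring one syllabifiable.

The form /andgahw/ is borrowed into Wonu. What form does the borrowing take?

Substitution: /n/ → /ɹ/, giving /aɹdgahw/.
Syllabifying with onset maximization leaves /d/, /w/ stranded (at most one coda consonant is licensed; onsets are limited to one consonant).
Inserting the epenthetic vowel yields /d/ → /da/, /w/ → /wa/.

aɹdagahwa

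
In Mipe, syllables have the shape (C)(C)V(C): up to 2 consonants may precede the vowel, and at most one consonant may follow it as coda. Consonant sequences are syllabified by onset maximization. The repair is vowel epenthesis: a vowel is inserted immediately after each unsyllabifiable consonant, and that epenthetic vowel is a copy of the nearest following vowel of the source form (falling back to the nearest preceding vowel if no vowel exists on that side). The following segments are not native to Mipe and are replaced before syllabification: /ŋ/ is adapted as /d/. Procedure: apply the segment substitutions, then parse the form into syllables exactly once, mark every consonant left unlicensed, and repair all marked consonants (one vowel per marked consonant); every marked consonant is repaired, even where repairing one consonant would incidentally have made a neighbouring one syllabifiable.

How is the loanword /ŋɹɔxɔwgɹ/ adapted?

Substitution: /ŋ/ → /d/, giving /dɹɔxɔwgɹ/.
Syllabifying with onset maximization leaves /g/, /ɹ/ stranded (at most one coda consonant is licensed; onsets may contain at most 2 consonants).
Inserting the epenthetic vowel yields /g/ → /gɔ/, /ɹ/ → /ɹɔ/.

dɹɔxɔwgɔɹɔ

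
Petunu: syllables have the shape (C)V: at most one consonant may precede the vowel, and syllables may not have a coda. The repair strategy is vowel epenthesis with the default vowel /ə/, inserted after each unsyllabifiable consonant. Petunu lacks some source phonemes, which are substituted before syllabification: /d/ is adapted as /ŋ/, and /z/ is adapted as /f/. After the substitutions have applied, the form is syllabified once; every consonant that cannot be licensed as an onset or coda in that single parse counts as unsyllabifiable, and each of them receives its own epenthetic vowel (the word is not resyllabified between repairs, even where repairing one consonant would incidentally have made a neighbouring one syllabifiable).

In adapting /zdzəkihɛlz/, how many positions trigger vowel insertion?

After substitution the input is /fŋfəkihɛlf/.
The unsyllabifiable consonants are /f/, /ŋ/, /l/, /f/; each receives one epenthetic vowel.

4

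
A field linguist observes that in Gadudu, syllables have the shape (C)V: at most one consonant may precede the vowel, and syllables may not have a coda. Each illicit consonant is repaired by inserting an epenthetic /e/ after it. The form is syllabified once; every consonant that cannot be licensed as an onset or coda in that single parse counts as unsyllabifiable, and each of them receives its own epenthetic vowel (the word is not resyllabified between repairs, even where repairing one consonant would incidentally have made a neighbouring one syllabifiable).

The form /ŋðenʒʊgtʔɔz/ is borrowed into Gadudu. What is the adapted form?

Syllabifying with onset maximization leaves /ŋ/, /n/, /g/, /t/, /z/ stranded (no codas are permitted; onsets are limited to one consonant).
Each unlicensed consonant becomes the onset of a new syllable: /ŋ/ → /ŋe/, /n/ → /ne/, /g/ → /ge/, /t/ → /te/, /z/ → /ze/.

ŋeðeneʒʊgeteʔɔze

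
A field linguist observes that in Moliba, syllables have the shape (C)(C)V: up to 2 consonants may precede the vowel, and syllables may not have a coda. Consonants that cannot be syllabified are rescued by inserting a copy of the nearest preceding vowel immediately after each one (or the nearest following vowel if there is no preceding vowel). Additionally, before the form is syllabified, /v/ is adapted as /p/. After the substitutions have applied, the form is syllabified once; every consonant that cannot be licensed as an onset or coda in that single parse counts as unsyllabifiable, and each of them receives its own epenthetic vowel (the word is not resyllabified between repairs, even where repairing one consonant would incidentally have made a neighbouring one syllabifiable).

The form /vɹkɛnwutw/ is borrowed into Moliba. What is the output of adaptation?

pɛɹkɛnwutuwu

Substitution: /v/ → /p/, giving /pɹkɛnwutw/.
Syllabifying with onset maximization leaves /p/, /t/, /w/ stranded (no codas are permitted; onsets may contain at most 2 consonants).
Inserting the epenthetic vowel yields /p/ → /pɛ/, /t/ → /tu/, /w/ → /wu/.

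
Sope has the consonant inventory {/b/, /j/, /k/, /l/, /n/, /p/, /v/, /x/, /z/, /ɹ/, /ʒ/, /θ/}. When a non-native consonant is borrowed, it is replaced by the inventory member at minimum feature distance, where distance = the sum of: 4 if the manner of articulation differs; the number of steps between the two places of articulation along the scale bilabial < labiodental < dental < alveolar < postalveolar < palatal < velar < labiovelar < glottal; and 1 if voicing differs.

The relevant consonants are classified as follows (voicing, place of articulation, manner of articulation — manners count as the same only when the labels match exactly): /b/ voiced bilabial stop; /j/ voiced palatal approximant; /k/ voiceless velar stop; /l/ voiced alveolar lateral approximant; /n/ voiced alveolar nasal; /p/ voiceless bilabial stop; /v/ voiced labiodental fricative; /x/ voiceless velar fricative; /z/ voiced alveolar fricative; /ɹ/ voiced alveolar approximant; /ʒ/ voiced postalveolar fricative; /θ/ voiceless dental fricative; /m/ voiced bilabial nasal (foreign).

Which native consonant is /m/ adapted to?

/n/ is closest: same manner (nasal), place distance 3 (bilabial→alveolar), same voicing; total 3. Next closest is /b/ at distance 4.

n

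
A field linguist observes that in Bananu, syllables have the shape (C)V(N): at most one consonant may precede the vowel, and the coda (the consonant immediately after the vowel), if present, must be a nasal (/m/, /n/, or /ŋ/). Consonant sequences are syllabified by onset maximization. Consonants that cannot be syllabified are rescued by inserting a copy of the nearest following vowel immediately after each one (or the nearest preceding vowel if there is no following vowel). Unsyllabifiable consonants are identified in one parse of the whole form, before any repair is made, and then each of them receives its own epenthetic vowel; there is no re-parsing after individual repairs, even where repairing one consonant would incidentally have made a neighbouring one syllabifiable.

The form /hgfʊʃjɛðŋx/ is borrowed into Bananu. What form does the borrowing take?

hʊgʊfʊʃɛjɛðɛŋɛxɛ

Under (C)V(N), the unsyllabifiable consonants are /h/, /g/, /ʃ/, /ð/, /ŋ/, /x/ (only a nasal (/m/, /n/, or /ŋ/) is licensed in coda position; onsets are limited to one consonant).
Epenthesis after each stranded consonant: /h/ → /hʊ/, /g/ → /gʊ/, /ʃ/ → /ʃɛ/, /ð/ → /ðɛ/, /ŋ/ → /ŋɛ/, /x/ → /xɛ/.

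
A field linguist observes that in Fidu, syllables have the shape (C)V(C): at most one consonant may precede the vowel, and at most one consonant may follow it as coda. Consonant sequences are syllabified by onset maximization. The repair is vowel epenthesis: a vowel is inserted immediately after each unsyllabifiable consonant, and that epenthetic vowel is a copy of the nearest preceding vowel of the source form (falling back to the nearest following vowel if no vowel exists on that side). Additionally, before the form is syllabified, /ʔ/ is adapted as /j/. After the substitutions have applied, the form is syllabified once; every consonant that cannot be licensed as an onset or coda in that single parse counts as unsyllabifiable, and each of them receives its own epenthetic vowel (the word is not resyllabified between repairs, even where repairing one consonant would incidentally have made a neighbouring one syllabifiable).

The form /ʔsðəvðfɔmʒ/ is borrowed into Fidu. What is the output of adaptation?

jəsəðəvðəfɔmʒɔ

Substitution: /ʔ/ → /j/, giving /jsðəvðfɔmʒ/.
Under (C)V(C), the unsyllabifiable consonants are /j/, /s/, /ð/, /ʒ/ (at most one coda consonant is licensed; onsets are limited to one consonant).
Epenthesis after each stranded consonant: /j/ → /jə/, /s/ → /sə/, /ð/ → /ðə/, /ʒ/ → /ʒɔ/.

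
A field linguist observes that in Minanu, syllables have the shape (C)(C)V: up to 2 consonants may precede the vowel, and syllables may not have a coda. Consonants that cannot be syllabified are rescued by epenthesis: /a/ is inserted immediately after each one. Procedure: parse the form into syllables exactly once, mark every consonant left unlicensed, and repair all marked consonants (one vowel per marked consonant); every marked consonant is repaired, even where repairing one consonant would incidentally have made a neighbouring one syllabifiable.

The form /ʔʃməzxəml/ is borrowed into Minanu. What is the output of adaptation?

Under (C)(C)V, the unsyllabifiable consonants are /ʔ/, /m/, /l/ (no codas are permitted; onsets may contain at most 2 consonants).
Epenthesis after each stranded consonant: /ʔ/ → /ʔa/, /m/ → /ma/, /l/ → /la/.

ʔaʃməzxəmala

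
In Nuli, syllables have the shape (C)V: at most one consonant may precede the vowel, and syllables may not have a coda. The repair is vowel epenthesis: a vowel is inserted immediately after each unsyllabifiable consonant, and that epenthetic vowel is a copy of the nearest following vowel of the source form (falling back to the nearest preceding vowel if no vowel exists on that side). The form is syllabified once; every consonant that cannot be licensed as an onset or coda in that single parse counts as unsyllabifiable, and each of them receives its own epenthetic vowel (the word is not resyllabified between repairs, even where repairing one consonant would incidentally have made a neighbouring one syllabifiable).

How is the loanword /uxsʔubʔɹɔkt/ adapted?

uxusuʔubɔʔɔɹɔkɔtɔ

Under (C)V, the unsyllabifiable consonants are /x/, /s/, /b/, /ʔ/, /k/, /t/ (no codas are permitted; onsets are limited to one consonant).
Inserting the epenthetic vowel yields /x/ → /xu/, /s/ → /su/, /b/ → /bɔ/, /ʔ/ → /ʔɔ/, /k/ → /kɔ/, /t/ → /tɔ/.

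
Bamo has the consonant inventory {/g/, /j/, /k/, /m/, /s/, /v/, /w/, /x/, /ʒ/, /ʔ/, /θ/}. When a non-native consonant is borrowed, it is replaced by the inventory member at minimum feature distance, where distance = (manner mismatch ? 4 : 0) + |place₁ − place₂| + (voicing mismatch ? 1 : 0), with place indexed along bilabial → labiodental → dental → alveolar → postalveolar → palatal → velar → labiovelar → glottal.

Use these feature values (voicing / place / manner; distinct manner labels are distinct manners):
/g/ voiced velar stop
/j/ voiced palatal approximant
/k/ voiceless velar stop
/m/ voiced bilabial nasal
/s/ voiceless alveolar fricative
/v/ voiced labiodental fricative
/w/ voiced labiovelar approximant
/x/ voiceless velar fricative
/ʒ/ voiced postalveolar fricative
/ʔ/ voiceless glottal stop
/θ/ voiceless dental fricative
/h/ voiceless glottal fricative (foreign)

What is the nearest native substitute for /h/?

x

/x/ is closest: same manner (fricative), place distance 2 (glottal→velar), same voicing; total 2. Next closest is /ʔ/ at distance 4.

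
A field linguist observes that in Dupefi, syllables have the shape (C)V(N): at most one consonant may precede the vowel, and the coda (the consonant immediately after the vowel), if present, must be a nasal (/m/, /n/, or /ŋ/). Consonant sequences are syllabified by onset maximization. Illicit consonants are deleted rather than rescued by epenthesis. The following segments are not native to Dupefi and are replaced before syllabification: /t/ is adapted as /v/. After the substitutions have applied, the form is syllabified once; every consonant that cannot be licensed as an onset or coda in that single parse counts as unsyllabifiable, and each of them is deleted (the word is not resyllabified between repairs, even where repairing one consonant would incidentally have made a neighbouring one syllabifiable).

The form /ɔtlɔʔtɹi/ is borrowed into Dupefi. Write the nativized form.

ɔlɔɹi

Substitution: /t/ → /v/, giving /ɔvlɔʔvɹi/.
The consonants /v/, /ʔ/, /v/ cannot be parsed into a legal (C)V(N) syllable (only a nasal (/m/, /n/, or /ŋ/) is licensed in coda position; onsets are limited to one consonant).
Deletion applies to /v/, /ʔ/, /v/.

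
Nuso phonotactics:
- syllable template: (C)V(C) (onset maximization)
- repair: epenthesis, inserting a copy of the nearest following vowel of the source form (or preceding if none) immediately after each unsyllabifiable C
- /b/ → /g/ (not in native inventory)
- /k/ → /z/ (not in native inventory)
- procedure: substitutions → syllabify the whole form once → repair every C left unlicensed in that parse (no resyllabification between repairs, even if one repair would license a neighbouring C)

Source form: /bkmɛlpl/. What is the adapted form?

Substitution: /b/ → /g/, /k/ → /z/, giving /gzmɛlpl/.
The consonants /g/, /z/, /p/, /l/ cannot be parsed into a legal (C)V(C) syllable (at most one coda consonant is licensed; onsets are limited to one consonant).
Epenthesis after each stranded consonant: /g/ → /gɛ/, /z/ → /zɛ/, /p/ → /pɛ/, /l/ → /lɛ/.

gɛzɛmɛlpɛlɛ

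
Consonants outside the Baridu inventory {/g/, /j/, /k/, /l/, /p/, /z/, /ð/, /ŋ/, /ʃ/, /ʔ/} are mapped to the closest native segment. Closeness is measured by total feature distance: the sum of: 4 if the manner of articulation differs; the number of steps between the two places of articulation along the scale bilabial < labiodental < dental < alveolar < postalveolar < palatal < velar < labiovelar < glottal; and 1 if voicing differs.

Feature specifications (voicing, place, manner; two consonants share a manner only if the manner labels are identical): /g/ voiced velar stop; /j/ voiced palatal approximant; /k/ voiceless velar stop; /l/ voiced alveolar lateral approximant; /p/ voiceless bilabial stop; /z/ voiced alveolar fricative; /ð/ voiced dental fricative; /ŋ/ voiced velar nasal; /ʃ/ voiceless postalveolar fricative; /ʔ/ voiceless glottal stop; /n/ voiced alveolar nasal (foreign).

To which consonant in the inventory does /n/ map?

ŋ

/ŋ/ is closest: same manner (nasal), place distance 3 (alveolar→velar), same voicing; total 3. Next closest is /l/ at distance 4.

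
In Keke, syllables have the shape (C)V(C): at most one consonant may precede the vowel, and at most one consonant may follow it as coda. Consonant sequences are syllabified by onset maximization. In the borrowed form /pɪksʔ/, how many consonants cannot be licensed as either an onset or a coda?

The consonants /s/, /ʔ/ cannot be parsed into a legal (C)V(C) syllable (at most one coda consonant is licensed; onsets are limited to one consonant).

2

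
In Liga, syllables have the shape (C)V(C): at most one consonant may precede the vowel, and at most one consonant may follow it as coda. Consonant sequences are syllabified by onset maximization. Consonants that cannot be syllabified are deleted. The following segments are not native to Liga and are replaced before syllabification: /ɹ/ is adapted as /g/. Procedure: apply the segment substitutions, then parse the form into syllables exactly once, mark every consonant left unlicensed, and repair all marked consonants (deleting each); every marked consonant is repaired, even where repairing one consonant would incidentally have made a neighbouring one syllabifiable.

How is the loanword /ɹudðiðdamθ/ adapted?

gudðiðdam

Substitution: /ɹ/ → /g/, giving /gudðiðdamθ/.
Syllabifying with onset maximization leaves /θ/ stranded (at most one coda consonant is licensed; onsets are limited to one consonant).
Deleting the stranded consonants removes /θ/.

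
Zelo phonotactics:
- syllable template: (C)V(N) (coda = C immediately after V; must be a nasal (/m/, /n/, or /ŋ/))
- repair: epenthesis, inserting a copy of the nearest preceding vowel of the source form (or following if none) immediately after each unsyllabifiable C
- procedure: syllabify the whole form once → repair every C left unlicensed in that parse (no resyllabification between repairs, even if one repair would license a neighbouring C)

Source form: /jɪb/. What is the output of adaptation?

jɪbɪ

The consonants /b/ cannot be parsed into a legal (C)V(N) syllable (only a nasal (/m/, /n/, or /ŋ/) is licensed in coda position; onsets are limited to one consonant).
Each unlicensed consonant becomes the onset of a new syllable: /b/ → /bɪ/.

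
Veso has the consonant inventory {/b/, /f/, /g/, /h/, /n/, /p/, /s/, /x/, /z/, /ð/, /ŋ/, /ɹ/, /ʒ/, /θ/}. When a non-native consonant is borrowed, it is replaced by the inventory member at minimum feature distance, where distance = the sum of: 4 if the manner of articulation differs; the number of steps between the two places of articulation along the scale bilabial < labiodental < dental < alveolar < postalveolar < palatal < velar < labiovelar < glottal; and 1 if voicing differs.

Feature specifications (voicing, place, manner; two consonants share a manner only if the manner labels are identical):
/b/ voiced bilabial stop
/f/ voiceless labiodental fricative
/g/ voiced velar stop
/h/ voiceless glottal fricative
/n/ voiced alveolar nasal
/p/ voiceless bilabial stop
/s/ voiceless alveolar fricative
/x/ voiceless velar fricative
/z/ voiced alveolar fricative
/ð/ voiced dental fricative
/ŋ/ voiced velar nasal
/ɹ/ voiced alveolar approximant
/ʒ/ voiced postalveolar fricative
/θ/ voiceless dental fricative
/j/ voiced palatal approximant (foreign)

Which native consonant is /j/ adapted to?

/ɹ/ is closest: same manner (approximant), place distance 2 (palatal→alveolar), same voicing; total 2. Next closest is /g/ at distance 5.

ɹ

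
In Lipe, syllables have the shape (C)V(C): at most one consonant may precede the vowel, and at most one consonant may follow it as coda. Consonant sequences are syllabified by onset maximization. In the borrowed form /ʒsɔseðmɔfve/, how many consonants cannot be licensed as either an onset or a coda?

The consonants /ʒ/ cannot be parsed into a legal (C)V(C) syllable (at most one coda consonant is licensed; onsets are limited to one consonant).

1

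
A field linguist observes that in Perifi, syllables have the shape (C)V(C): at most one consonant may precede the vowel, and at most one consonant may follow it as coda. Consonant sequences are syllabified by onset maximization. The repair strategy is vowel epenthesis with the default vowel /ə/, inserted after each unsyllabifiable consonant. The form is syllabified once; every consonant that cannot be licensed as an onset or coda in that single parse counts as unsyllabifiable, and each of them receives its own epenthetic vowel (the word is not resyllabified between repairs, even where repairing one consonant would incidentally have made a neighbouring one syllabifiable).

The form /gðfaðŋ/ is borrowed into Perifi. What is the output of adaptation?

gəðəfaðŋə

Syllabifying with onset maximization leaves /g/, /ð/, /ŋ/ stranded (at most one coda consonant is licensed; onsets are limited to one consonant).
Inserting the epenthetic vowel yields /g/ → /gə/, /ð/ → /ðə/, /ŋ/ → /ŋə/.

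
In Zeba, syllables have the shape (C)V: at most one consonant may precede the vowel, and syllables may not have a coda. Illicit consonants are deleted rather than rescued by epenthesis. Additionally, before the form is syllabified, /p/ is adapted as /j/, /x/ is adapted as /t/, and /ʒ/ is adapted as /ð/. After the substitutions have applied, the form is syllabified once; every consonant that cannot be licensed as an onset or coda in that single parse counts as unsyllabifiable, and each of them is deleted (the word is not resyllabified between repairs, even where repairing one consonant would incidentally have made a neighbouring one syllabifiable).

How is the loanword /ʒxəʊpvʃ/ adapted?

Substitution: /ʒ/ → /ð/, /x/ → /t/, /p/ → /j/, giving /ðtəʊjvʃ/.
The consonants /ð/, /j/, /v/, /ʃ/ cannot be parsed into a legal (C)V syllable (no codas are permitted; onsets are limited to one consonant).
Each unlicensed consonant is deleted: /ð/, /j/, /v/, /ʃ/.

təʊ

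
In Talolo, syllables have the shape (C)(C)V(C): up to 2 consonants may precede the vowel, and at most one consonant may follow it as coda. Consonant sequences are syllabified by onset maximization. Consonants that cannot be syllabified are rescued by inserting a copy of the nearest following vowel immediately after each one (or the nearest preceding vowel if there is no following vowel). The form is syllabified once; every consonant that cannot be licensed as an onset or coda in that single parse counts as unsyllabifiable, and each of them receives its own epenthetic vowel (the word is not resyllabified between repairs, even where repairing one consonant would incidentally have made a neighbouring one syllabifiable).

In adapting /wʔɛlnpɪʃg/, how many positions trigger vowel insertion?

1

The unsyllabifiable consonants are /g/; each receives one epenthetic vowel.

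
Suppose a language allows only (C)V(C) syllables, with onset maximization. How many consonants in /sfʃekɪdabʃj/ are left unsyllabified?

4

Syllabifying with onset maximization leaves /s/, /f/, /ʃ/, /j/ stranded (at most one coda consonant is licensed; onsets are limited to one consonant).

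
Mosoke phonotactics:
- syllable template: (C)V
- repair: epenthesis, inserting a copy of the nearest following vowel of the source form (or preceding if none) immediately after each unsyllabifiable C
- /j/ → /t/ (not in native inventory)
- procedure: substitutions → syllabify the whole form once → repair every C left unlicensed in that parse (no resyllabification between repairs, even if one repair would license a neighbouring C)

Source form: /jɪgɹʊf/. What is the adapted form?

Substitution: /j/ → /t/, giving /tɪgɹʊf/.
Syllabifying with onset maximization leaves /g/, /f/ stranded (no codas are permitted; onsets are limited to one consonant).
Epenthesis after each stranded consonant: /g/ → /gʊ/, /f/ → /fʊ/.

tɪgʊɹʊfʊ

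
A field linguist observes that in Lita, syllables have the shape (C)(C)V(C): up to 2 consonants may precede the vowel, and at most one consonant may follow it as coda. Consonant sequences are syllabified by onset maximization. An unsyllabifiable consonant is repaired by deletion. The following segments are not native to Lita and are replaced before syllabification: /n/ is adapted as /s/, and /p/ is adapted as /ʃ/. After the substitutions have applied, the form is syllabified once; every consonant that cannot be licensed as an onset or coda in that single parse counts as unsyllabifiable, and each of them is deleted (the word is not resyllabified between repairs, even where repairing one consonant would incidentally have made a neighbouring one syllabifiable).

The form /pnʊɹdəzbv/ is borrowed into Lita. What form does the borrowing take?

ʃsʊɹdəz

Substitution: /p/ → /ʃ/, /n/ → /s/, giving /ʃsʊɹdəzbv/.
Syllabifying with onset maximization leaves /b/, /v/ stranded (at most one coda consonant is licensed; onsets may contain at most 2 consonants).
Each unlicensed consonant is deleted: /b/, /v/.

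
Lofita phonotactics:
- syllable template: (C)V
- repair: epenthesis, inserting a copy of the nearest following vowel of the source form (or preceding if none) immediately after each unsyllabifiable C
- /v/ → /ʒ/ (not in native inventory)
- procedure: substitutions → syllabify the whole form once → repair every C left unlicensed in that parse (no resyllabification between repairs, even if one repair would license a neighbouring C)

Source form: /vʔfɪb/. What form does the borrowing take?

Substitution: /v/ → /ʒ/, giving /ʒʔfɪb/.
Syllabifying with onset maximization leaves /ʒ/, /ʔ/, /b/ stranded (no codas are permitted; onsets are limited to one consonant).
Each unlicensed consonant becomes the onset of a new syllable: /ʒ/ → /ʒɪ/, /ʔ/ → /ʔɪ/, /b/ → /bɪ/.

ʒɪʔɪfɪbɪ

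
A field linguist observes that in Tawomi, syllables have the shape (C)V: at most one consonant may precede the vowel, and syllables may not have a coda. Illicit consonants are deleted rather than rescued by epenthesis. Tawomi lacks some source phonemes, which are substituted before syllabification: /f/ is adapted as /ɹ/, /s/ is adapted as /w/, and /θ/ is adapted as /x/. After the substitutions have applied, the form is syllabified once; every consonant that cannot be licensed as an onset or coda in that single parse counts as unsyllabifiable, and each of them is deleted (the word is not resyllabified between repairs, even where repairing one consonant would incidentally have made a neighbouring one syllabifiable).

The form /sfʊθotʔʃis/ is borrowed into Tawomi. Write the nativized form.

ɹʊxoʃi

Substitution: /s/ → /w/, /f/ → /ɹ/, /θ/ → /x/, giving /wɹʊxotʔʃiw/.
Under (C)V, the unsyllabifiable consonants are /w/, /t/, /ʔ/, /w/ (no codas are permitted; onsets are limited to one consonant).
Each unlicensed consonant is deleted: /w/, /t/, /ʔ/, /w/.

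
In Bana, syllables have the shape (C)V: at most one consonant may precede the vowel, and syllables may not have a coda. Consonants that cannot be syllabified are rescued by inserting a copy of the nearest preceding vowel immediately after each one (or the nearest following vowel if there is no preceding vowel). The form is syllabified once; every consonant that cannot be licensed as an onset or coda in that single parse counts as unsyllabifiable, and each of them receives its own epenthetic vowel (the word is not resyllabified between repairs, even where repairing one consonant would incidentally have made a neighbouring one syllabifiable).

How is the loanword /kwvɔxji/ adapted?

kɔwɔvɔxɔji

Under (C)V, the unsyllabifiable consonants are /k/, /w/, /x/ (no codas are permitted; onsets are limited to one consonant).
Each unlicensed consonant becomes the onset of a new syllable: /k/ → /kɔ/, /w/ → /wɔ/, /x/ → /xɔ/.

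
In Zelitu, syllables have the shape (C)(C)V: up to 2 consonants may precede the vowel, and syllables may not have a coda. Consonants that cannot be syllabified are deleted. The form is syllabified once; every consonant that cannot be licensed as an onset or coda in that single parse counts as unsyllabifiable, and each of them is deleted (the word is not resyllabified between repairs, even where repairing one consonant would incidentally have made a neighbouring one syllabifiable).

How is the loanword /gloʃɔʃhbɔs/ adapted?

Under (C)(C)V, the unsyllabifiable consonants are /ʃ/, /s/ (no codas are permitted; onsets may contain at most 2 consonants).
Deletion applies to /ʃ/, /s/.

gloʃɔhbɔ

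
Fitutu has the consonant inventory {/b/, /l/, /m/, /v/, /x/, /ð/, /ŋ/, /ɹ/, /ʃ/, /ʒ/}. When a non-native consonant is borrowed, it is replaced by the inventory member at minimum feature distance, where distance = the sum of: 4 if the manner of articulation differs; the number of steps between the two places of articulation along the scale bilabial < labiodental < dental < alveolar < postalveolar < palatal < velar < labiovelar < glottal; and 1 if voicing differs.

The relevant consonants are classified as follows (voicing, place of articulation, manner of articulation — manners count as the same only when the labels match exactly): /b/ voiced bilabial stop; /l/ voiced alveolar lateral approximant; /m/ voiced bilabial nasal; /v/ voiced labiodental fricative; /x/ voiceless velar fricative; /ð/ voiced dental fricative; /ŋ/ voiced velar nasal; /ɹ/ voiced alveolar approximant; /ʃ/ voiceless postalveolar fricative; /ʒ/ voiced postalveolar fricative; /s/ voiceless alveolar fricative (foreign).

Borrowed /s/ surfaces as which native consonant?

/ʃ/ is closest: same manner (fricative), place distance 1 (alveolar→postalveolar), same voicing; total 1. Next closest is /ð/ at distance 2.

ʃ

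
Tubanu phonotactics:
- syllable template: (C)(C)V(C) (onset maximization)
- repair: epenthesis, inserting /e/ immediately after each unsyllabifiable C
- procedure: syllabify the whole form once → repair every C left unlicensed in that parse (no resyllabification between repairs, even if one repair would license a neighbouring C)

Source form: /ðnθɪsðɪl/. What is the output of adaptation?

Under (C)(C)V(C), the unsyllabifiable consonants are /ð/ (at most one coda consonant is licensed; onsets may contain at most 2 consonants).
Inserting the epenthetic vowel yields /ð/ → /ðe/.

ðenθɪsðɪl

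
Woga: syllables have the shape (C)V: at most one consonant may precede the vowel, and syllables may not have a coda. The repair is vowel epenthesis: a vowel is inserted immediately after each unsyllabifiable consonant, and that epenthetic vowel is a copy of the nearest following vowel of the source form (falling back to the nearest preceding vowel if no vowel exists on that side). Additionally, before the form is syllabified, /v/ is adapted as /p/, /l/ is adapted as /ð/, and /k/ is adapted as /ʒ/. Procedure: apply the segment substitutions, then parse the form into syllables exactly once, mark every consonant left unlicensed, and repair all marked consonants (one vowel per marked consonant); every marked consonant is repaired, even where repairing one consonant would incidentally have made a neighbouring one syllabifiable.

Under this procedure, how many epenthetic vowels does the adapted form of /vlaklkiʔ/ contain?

4

After substitution the input is /pðaʒðʒiʔ/.
The unsyllabifiable consonants are /p/, /ʒ/, /ð/, /ʔ/; each receives one epenthetic vowel.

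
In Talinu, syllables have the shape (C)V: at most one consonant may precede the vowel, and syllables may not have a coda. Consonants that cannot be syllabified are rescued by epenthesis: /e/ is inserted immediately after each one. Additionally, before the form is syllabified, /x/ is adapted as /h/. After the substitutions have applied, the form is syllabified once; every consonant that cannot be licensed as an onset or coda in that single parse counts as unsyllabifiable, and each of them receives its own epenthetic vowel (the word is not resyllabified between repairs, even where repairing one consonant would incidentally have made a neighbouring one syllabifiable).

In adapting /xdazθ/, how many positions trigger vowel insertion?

After substitution the input is /hdazθ/.
The unsyllabifiable consonants are /h/, /z/, /θ/; each receives one epenthetic vowel.

3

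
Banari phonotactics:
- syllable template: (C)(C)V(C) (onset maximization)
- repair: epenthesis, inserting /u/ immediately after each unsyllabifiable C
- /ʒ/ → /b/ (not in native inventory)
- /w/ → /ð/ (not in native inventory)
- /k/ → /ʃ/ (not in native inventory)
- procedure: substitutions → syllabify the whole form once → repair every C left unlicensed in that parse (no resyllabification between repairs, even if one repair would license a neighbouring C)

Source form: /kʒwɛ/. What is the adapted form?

Substitution: /k/ → /ʃ/, /ʒ/ → /b/, /w/ → /ð/, giving /ʃbðɛ/.
Syllabifying with onset maximization leaves /ʃ/ stranded (at most one coda consonant is licensed; onsets may contain at most 2 consonants).
Inserting the epenthetic vowel yields /ʃ/ → /ʃu/.

ʃubðɛ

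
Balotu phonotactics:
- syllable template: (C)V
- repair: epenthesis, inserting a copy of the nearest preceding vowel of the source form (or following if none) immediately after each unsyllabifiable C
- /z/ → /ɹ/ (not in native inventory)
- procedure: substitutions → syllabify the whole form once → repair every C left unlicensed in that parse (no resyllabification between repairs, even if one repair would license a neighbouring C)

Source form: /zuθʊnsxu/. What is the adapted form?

ɹuθʊnʊsʊxu

Substitution: /z/ → /ɹ/, giving /ɹuθʊnsxu/.
The consonants /n/, /s/ cannot be parsed into a legal (C)V syllable (no codas are permitted; onsets are limited to one consonant).
Epenthesis after each stranded consonant: /n/ → /nʊ/, /s/ → /sʊ/.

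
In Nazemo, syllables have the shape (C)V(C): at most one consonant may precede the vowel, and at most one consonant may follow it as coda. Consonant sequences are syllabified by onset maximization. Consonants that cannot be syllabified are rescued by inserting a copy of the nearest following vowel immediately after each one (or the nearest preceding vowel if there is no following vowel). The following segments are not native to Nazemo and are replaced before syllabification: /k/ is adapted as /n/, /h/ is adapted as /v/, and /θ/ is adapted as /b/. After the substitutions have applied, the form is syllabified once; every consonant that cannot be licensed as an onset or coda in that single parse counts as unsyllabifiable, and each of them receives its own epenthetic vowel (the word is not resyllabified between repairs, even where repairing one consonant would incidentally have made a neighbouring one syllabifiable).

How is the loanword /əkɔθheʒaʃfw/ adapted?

Substitution: /k/ → /n/, /θ/ → /b/, /h/ → /v/, giving /ənɔbveʒaʃfw/.
Under (C)V(C), the unsyllabifiable consonants are /f/, /w/ (at most one coda consonant is licensed; onsets are limited to one consonant).
Each unlicensed consonant becomes the onset of a new syllable: /f/ → /fa/, /w/ → /wa/.

ənɔbveʒaʃfawa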